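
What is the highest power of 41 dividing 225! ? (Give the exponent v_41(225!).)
v_41(225!) = 5

Legendre's formula: v_p(n!) = Σ_{k ≥ 1} ⌊n / p^k⌋. For p = 41, n = 225, the terms are:
  ⌊225/41^1⌋ = ⌊225/41⌋ = 5
(the next term ⌊225/41^2⌋ = 0, terminating the sum). Summing: v_41(225!) = 5 = 5.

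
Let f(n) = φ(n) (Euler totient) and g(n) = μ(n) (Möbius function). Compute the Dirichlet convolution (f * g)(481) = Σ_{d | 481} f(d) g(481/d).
(φ * μ)(481) = 385

Divisors of 481: [1, 13, 37, 481]. For each d | 481:
  d = 1: φ(1) · μ(481/1) = 1 · 1 = 1
  d = 13: φ(13) · μ(481/13) = 12 · -1 = -12
  d = 37: φ(37) · μ(481/37) = 36 · -1 = -36
  d = 481: φ(481) · μ(481/481) = 432 · 1 = 432
Summing: (φ * μ)(481) = 1 + -12 + -36 + 432 = 385.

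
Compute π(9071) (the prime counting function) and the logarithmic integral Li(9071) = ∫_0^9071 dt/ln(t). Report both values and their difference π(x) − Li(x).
π(9071) = 1127;  Li(9071) ≈ 1144.74;  π(x) − Li(x) ≈ -17.74.

Direct count of primes ≤ 9071 gives π(9071) = 1127. Numerical evaluation of the logarithmic integral gives Li(9071) ≈ 1144.74. The difference π(x) − Li(x) ≈ -17.74 is typically negative for small/moderate x (Li(x) overestimates), though Littlewood's theorem shows this sign changes infinitely often.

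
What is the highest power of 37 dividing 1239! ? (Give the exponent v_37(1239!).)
v_37(1239!) = 33

Legendre's formula: v_p(n!) = Σ_{k ≥ 1} ⌊n / p^k⌋. For p = 37, n = 1239, the terms are:
  ⌊1239/37^1⌋ = ⌊1239/37⌋ = 33
(the next term ⌊1239/37^2⌋ = 0, terminating the sum). Summing: v_37(1239!) = 33 = 33.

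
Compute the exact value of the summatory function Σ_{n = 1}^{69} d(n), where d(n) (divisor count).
Σ_{n ≤ 69} d(n) = 304

Compute d(n) for each 1 ≤ n ≤ 69: d(1) = 1, d(2) = 2, d(3) = 2, d(4) = 3, d(5) = 2, d(6) = 4, d(7) = 2, d(8) = 4, d(9) = 3, d(10) = 4, d(11) = 2, d(12) = 6, d(13) = 2, d(14) = 4, d(15) = 4, d(16) = 5, d(17) = 2, d(18) = 6, d(19) = 2, d(20) = 6, d(21) = 4, d(22) = 4, d(23) = 2, d(24) = 8, d(25) = 3, d(26) = 4, d(27) = 4, d(28) = 6, d(29) = 2, d(30) = 8, d(31) = 2, d(32) = 6, d(33) = 4, d(34) = 4, d(35) = 4, d(36) = 9, d(37) = 2, d(38) = 4, d(39) = 4, d(40) = 8, d(41) = 2, d(42) = 8, d(43) = 2, d(44) = 6, d(45) = 6, d(46) = 4, d(47) = 2, d(48) = 10, d(49) = 3, d(50) = 6, d(51) = 4, d(52) = 6, d(53) = 2, d(54) = 8, d(55) = 4, d(56) = 8, d(57) = 4, d(58) = 4, d(59) = 2, d(60) = 12, d(61) = 2, d(62) = 4, d(63) = 6, d(64) = 7, d(65) = 4, d(66) = 8, d(67) = 2, d(68) = 6, d(69) = 4. Summing all 69 values: 304. (Dirichlet's divisor formula: Σ_{n ≤ x} d(n) = x ln(x) + (2γ − 1) x + O(√x). For x = 69, the asymptotic estimate is ≈ 302.81.)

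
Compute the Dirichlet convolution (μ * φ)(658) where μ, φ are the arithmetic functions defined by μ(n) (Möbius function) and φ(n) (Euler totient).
(μ * φ)(658) = 0

Divisors of 658: [1, 2, 7, 14, 47, 94, 329, 658]. For each d | 658:
  d = 1: μ(1) · φ(658/1) = 1 · 276 = 276
  d = 2: μ(2) · φ(658/2) = -1 · 276 = -276
  d = 7: μ(7) · φ(658/7) = -1 · 46 = -46
  d = 14: μ(14) · φ(658/14) = 1 · 46 = 46
  d = 47: μ(47) · φ(658/47) = -1 · 6 = -6
  d = 94: μ(94) · φ(658/94) = 1 · 6 = 6
  d = 329: μ(329) · φ(658/329) = 1 · 1 = 1
  d = 658: μ(658) · φ(658/658) = -1 · 1 = -1
Summing: (μ * φ)(658) = 276 + -276 + -46 + 46 + -6 + 6 + 1 + -1 = 0.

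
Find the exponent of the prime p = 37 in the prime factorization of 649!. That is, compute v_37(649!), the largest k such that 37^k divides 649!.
v_37(649!) = 17

Legendre's formula: v_p(n!) = Σ_{k ≥ 1} ⌊n / p^k⌋. For p = 37, n = 649, the terms are:
  ⌊649/37^1⌋ = ⌊649/37⌋ = 17
(the next term ⌊649/37^2⌋ = 0, terminating the sum). Summing: v_37(649!) = 17 = 17.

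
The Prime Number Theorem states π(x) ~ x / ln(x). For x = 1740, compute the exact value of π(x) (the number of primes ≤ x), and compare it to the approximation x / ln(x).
π(1740) = 270;  x/ln(x) ≈ 233.19;  relative error ≈ 13.63%.

Directly count primes up to 1740: π(1740) = 270. The PNT approximation gives 1740/ln(1740) ≈ 1740/7.46164 ≈ 233.19. Relative error (π(x) − x/ln(x)) / π(x) ≈ 13.63%; the approximation is known to undercount slightly (Li(x) is a better estimate).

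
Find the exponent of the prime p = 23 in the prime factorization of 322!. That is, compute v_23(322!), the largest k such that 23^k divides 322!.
v_23(322!) = 14

Legendre's formula: v_p(n!) = Σ_{k ≥ 1} ⌊n / p^k⌋. For p = 23, n = 322, the terms are:
  ⌊322/23^1⌋ = ⌊322/23⌋ = 14
(the next term ⌊322/23^2⌋ = 0, terminating the sum). Summing: v_23(322!) = 14 = 14.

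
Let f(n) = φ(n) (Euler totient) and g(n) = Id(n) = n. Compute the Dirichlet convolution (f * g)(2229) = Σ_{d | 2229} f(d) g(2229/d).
(φ * Id)(2229) = 7425

Divisors of 2229: [1, 3, 743, 2229]. For each d | 2229:
  d = 1: φ(1) · Id(2229/1) = 1 · 2229 = 2229
  d = 3: φ(3) · Id(2229/3) = 2 · 743 = 1486
  d = 743: φ(743) · Id(2229/743) = 742 · 3 = 2226
  d = 2229: φ(2229) · Id(2229/2229) = 1484 · 1 = 1484
Summing: (φ * Id)(2229) = 2229 + 1486 + 2226 + 1484 = 7425.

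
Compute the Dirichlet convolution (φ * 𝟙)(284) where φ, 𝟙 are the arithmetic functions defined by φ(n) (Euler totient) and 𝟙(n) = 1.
(φ * 𝟙)(284) = 284

Divisors of 284: [1, 2, 4, 71, 142, 284]. For each d | 284:
  d = 1: φ(1) · 𝟙(284/1) = 1 · 1 = 1
  d = 2: φ(2) · 𝟙(284/2) = 1 · 1 = 1
  d = 4: φ(4) · 𝟙(284/4) = 2 · 1 = 2
  d = 71: φ(71) · 𝟙(284/71) = 70 · 1 = 70
  d = 142: φ(142) · 𝟙(284/142) = 70 · 1 = 70
  d = 284: φ(284) · 𝟙(284/284) = 140 · 1 = 140
Summing: (φ * 𝟙)(284) = 1 + 1 + 2 + 70 + 70 + 140 = 284.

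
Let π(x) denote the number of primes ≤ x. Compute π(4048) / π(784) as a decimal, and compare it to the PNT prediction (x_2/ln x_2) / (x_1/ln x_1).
π(4048)/π(784) = 557/137 ≈ 4.0657;  PNT prediction ≈ 4.1428.

π(784) = 137 and π(4048) = 557, so π(4048)/π(784) ≈ 4.0657. The PNT-predicted ratio is (4048/ln(4048)) / (784/ln(784)) ≈ 4.1428. The two agree to within a few percent, as expected.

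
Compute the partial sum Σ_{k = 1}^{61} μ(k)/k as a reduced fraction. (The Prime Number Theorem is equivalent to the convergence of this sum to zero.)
Σ μ(k)/k = -8549627883788520181/58644190679703485491635

Values of μ(k) for 1 ≤ k ≤ 61: μ(1) = 1, μ(2) = -1, μ(3) = -1, μ(5) = -1, μ(6) = 1, μ(7) = -1, μ(10) = 1, μ(11) = -1, μ(13) = -1, μ(14) = 1, μ(15) = 1, μ(17) = -1, μ(19) = -1, μ(21) = 1, μ(22) = 1, μ(23) = -1, μ(26) = 1, μ(29) = -1, μ(30) = -1, μ(31) = -1, μ(33) = 1, μ(34) = 1, μ(35) = 1, μ(37) = -1, μ(38) = 1, μ(39) = 1, μ(41) = -1, μ(42) = -1, μ(43) = -1, μ(46) = 1, μ(47) = -1, μ(51) = 1, μ(53) = -1, μ(55) = 1, μ(57) = 1, μ(58) = 1, μ(59) = -1, μ(61) = -1, with μ = 0 on non-squarefree integers. Summing μ(k)/k for k where μ(k) ≠ 0 gives -8549627883788520181/58644190679703485491635 ≈ -0.0001. (PNT ⟺ this sum → 0 as n → ∞.)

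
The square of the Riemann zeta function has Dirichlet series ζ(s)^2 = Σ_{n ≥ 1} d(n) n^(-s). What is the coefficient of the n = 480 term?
d(480) = 24

ζ(s)^2 = (Σ 1/m^s)(Σ 1/k^s). The coefficient of 1/n^s in the product is the number of ordered pairs (m, k) with mk = n, which equals d(n). For n = 480, divisors are [1, 2, 3, 4, 5, 6, 8, 10, 12, 15, 16, 20, 24, 30, 32, 40, 48, 60, 80, 96, 120, 160, 240, 480], so d(480) = 24.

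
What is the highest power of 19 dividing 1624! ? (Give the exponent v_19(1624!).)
v_19(1624!) = 89

Legendre's formula: v_p(n!) = Σ_{k ≥ 1} ⌊n / p^k⌋. For p = 19, n = 1624, the terms are:
  ⌊1624/19^1⌋ = ⌊1624/19⌋ = 85
  ⌊1624/19^2⌋ = ⌊1624/361⌋ = 4
(the next term ⌊1624/19^3⌋ = 0, terminating the sum). Summing: v_19(1624!) = 85 + 4 = 89.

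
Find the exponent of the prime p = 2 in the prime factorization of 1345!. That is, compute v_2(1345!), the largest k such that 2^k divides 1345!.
v_2(1345!) = 1341

Legendre's formula: v_p(n!) = Σ_{k ≥ 1} ⌊n / p^k⌋. For p = 2, n = 1345, the terms are:
  ⌊1345/2^1⌋ = ⌊1345/2⌋ = 672
  ⌊1345/2^2⌋ = ⌊1345/4⌋ = 336
  ⌊1345/2^3⌋ = ⌊1345/8⌋ = 168
  ⌊1345/2^4⌋ = ⌊1345/16⌋ = 84
  ⌊1345/2^5⌋ = ⌊1345/32⌋ = 42
  ⌊1345/2^6⌋ = ⌊1345/64⌋ = 21
  ⌊1345/2^7⌋ = ⌊1345/128⌋ = 10
  ⌊1345/2^8⌋ = ⌊1345/256⌋ = 5
  ⌊1345/2^9⌋ = ⌊1345/512⌋ = 2
  ⌊1345/2^10⌋ = ⌊1345/1024⌋ = 1
(the next term ⌊1345/2^11⌋ = 0, terminating the sum). Summing: v_2(1345!) = 672 + 336 + 168 + 84 + 42 + 21 + 10 + 5 + 2 + 1 = 1341.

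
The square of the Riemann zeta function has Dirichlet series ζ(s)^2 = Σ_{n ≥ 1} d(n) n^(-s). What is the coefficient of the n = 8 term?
d(8) = 4

ζ(s)^2 = (Σ 1/m^s)(Σ 1/k^s). The coefficient of 1/n^s in the product is the number of ordered pairs (m, k) with mk = n, which equals d(n). For n = 8, divisors are [1, 2, 4, 8], so d(8) = 4.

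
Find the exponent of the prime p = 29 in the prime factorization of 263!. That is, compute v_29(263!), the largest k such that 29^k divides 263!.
v_29(263!) = 9

Legendre's formula: v_p(n!) = Σ_{k ≥ 1} ⌊n / p^k⌋. For p = 29, n = 263, the terms are:
  ⌊263/29^1⌋ = ⌊263/29⌋ = 9
(the next term ⌊263/29^2⌋ = 0, terminating the sum). Summing: v_29(263!) = 9 = 9.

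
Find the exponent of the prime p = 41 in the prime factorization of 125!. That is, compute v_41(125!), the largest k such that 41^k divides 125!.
v_41(125!) = 3

Legendre's formula: v_p(n!) = Σ_{k ≥ 1} ⌊n / p^k⌋. For p = 41, n = 125, the terms are:
  ⌊125/41^1⌋ = ⌊125/41⌋ = 3
(the next term ⌊125/41^2⌋ = 0, terminating the sum). Summing: v_41(125!) = 3 = 3.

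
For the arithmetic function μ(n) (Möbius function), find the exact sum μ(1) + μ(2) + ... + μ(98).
Σ_{n ≤ 98} μ(n) = 1

Compute μ(n) for each 1 ≤ n ≤ 98: μ(1) = 1, μ(2) = -1, μ(3) = -1, μ(4) = 0, μ(5) = -1, μ(6) = 1, μ(7) = -1, μ(8) = 0, μ(9) = 0, μ(10) = 1, μ(11) = -1, μ(12) = 0, μ(13) = -1, μ(14) = 1, μ(15) = 1, μ(16) = 0, μ(17) = -1, μ(18) = 0, μ(19) = -1, μ(20) = 0, μ(21) = 1, μ(22) = 1, μ(23) = -1, μ(24) = 0, μ(25) = 0, μ(26) = 1, μ(27) = 0, μ(28) = 0, μ(29) = -1, μ(30) = -1, μ(31) = -1, μ(32) = 0, μ(33) = 1, μ(34) = 1, μ(35) = 1, μ(36) = 0, μ(37) = -1, μ(38) = 1, μ(39) = 1, μ(40) = 0, μ(41) = -1, μ(42) = -1, μ(43) = -1, μ(44) = 0, μ(45) = 0, μ(46) = 1, μ(47) = -1, μ(48) = 0, μ(49) = 0, μ(50) = 0, μ(51) = 1, μ(52) = 0, μ(53) = -1, μ(54) = 0, μ(55) = 1, μ(56) = 0, μ(57) = 1, μ(58) = 1, μ(59) = -1, μ(60) = 0, μ(61) = -1, μ(62) = 1, μ(63) = 0, μ(64) = 0, μ(65) = 1, μ(66) = -1, μ(67) = -1, μ(68) = 0, μ(69) = 1, μ(70) = -1, μ(71) = -1, μ(72) = 0, μ(73) = -1, μ(74) = 1, μ(75) = 0, μ(76) = 0, μ(77) = 1, μ(78) = -1, μ(79) = -1, μ(80) = 0, μ(81) = 0, μ(82) = 1, μ(83) = -1, μ(84) = 0, μ(85) = 1, μ(86) = 1, μ(87) = 1, μ(88) = 0, μ(89) = -1, μ(90) = 0, μ(91) = 1, μ(92) = 0, μ(93) = 1, μ(94) = 1, μ(95) = 1, μ(96) = 0, μ(97) = -1, μ(98) = 0. Summing all 98 values: 1. (Mertens function M(x) = Σ_{n ≤ x} μ(n); on average M(x) should be small (PNT ⟺ M(x) = o(x)).)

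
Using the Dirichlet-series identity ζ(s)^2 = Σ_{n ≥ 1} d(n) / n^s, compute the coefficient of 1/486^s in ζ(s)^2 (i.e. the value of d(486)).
d(486) = 12

ζ(s)^2 = (Σ 1/m^s)(Σ 1/k^s). The coefficient of 1/n^s in the product is the number of ordered pairs (m, k) with mk = n, which equals d(n). For n = 486, divisors are [1, 2, 3, 6, 9, 18, 27, 54, 81, 162, 243, 486], so d(486) = 12.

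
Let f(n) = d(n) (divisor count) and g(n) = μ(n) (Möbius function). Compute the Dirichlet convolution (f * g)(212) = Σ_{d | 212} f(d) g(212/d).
(d * μ)(212) = 1

Divisors of 212: [1, 2, 4, 53, 106, 212]. For each d | 212:
  d = 1: d(1) · μ(212/1) = 1 · 0 = 0
  d = 2: d(2) · μ(212/2) = 2 · 1 = 2
  d = 4: d(4) · μ(212/4) = 3 · -1 = -3
  d = 53: d(53) · μ(212/53) = 2 · 0 = 0
  d = 106: d(106) · μ(212/106) = 4 · -1 = -4
  d = 212: d(212) · μ(212/212) = 6 · 1 = 6
Summing: (d * μ)(212) = 0 + 2 + -3 + 0 + -4 + 6 = 1.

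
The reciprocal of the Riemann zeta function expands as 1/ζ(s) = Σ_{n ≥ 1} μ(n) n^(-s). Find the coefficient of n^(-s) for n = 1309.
μ(1309) = -1

Factor n = 1309 = 7 · 11 · 17. μ(n) = 0 if any exponent ≥ 2 (not squarefree); otherwise μ(n) = (−1)^{ω(n)} where ω(n) is the number of distinct prime factors. Applying: μ(1309) = -1.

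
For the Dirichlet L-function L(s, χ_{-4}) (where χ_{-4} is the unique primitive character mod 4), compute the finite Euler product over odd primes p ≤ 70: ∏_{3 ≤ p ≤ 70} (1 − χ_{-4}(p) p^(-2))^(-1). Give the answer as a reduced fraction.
∏ = 186965264422467473784849459249589/204088016612535111254016000000000

The odd primes p ≤ 70 are [3, 5, 7, 11, 13, 17, 19, 23, 29, 31, 37, 41, 43, 47, 53, 59, 61, 67]. For each, χ(p) = 1 if p ≡ 1 mod 4, χ(p) = −1 if p ≡ 3 mod 4. Taking (1 − χ(p)/p^2)^(-1) = p^2/(p^2 − χ(p)): (1 − (-1)/3^2)^(-1) · (1 − (1)/5^2)^(-1) · (1 − (-1)/7^2)^(-1) · (1 − (-1)/11^2)^(-1) · (1 − (1)/13^2)^(-1) · (1 − (1)/17^2)^(-1) · (1 − (-1)/19^2)^(-1) · (1 − (-1)/23^2)^(-1) · (1 − (1)/29^2)^(-1) · (1 − (-1)/31^2)^(-1) · (1 − (1)/37^2)^(-1) · (1 − (1)/41^2)^(-1) · (1 − (-1)/43^2)^(-1) · (1 − (-1)/47^2)^(-1) · (1 − (1)/53^2)^(-1) · (1 − (-1)/59^2)^(-1) · (1 − (1)/61^2)^(-1) · (1 − (-1)/67^2)^(-1) = 186965264422467473784849459249589/204088016612535111254016000000000.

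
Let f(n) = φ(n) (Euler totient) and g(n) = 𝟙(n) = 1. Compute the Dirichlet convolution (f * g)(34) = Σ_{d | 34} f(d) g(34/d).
(φ * 𝟙)(34) = 34

Divisors of 34: [1, 2, 17, 34]. For each d | 34:
  d = 1: φ(1) · 𝟙(34/1) = 1 · 1 = 1
  d = 2: φ(2) · 𝟙(34/2) = 1 · 1 = 1
  d = 17: φ(17) · 𝟙(34/17) = 16 · 1 = 16
  d = 34: φ(34) · 𝟙(34/34) = 16 · 1 = 16
Summing: (φ * 𝟙)(34) = 1 + 1 + 16 + 16 = 34.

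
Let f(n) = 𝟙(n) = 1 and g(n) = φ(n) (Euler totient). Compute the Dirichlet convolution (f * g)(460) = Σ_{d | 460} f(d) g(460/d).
(𝟙 * φ)(460) = 460

Divisors of 460: [1, 2, 4, 5, 10, 20, 23, 46, 92, 115, 230, 460]. For each d | 460:
  d = 1: 𝟙(1) · φ(460/1) = 1 · 176 = 176
  d = 2: 𝟙(2) · φ(460/2) = 1 · 88 = 88
  d = 4: 𝟙(4) · φ(460/4) = 1 · 88 = 88
  d = 5: 𝟙(5) · φ(460/5) = 1 · 44 = 44
  d = 10: 𝟙(10) · φ(460/10) = 1 · 22 = 22
  d = 20: 𝟙(20) · φ(460/20) = 1 · 22 = 22
  d = 23: 𝟙(23) · φ(460/23) = 1 · 8 = 8
  d = 46: 𝟙(46) · φ(460/46) = 1 · 4 = 4
  d = 92: 𝟙(92) · φ(460/92) = 1 · 4 = 4
  d = 115: 𝟙(115) · φ(460/115) = 1 · 2 = 2
  d = 230: 𝟙(230) · φ(460/230) = 1 · 1 = 1
  d = 460: 𝟙(460) · φ(460/460) = 1 · 1 = 1
Summing: (𝟙 * φ)(460) = 176 + 88 + 88 + 44 + 22 + 22 + 8 + 4 + 4 + 2 + 1 + 1 = 460.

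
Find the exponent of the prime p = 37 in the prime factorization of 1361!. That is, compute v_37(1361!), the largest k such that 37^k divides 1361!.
v_37(1361!) = 36

Legendre's formula: v_p(n!) = Σ_{k ≥ 1} ⌊n / p^k⌋. For p = 37, n = 1361, the terms are:
  ⌊1361/37^1⌋ = ⌊1361/37⌋ = 36
(the next term ⌊1361/37^2⌋ = 0, terminating the sum). Summing: v_37(1361!) = 36 = 36.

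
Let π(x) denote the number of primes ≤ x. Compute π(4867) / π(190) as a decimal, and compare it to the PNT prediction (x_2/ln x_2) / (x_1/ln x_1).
π(4867)/π(190) = 651/42 ≈ 15.5000;  PNT prediction ≈ 15.8307.

π(190) = 42 and π(4867) = 651, so π(4867)/π(190) ≈ 15.5000. The PNT-predicted ratio is (4867/ln(4867)) / (190/ln(190)) ≈ 15.8307. The two agree to within a few percent, as expected.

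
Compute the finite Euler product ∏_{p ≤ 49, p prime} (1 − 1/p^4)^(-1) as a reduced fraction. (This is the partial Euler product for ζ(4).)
∏ = 65572203587643632473857746546522240898588901/60584710506150227098341885345792000000000000

The primes p ≤ 49 are [2, 3, 5, 7, 11, 13, 17, 19, 23, 29, 31, 37, 41, 43, 47]. For each prime, (1 − 1/p^4)^(-1) = p^4 / (p^4 − 1). The product is (1 − 1/2^4)^(-1), (1 − 1/3^4)^(-1), (1 − 1/5^4)^(-1), (1 − 1/7^4)^(-1), (1 − 1/11^4)^(-1), (1 − 1/13^4)^(-1), (1 − 1/17^4)^(-1), (1 − 1/19^4)^(-1), (1 − 1/23^4)^(-1), (1 − 1/29^4)^(-1), (1 − 1/31^4)^(-1), (1 − 1/37^4)^(-1), (1 − 1/41^4)^(-1), (1 − 1/43^4)^(-1), (1 − 1/47^4)^(-1) = ∏ p^4 / (p^4 − 1) = 65572203587643632473857746546522240898588901/60584710506150227098341885345792000000000000.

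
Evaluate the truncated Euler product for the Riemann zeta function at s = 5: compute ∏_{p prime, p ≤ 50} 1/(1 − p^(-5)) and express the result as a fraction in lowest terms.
∏ = 505807800965451248053830657783332590848273750176189703324931155978491/487794643941809531294334436783738741459341109492573787399981389578240

The primes p ≤ 50 are [2, 3, 5, 7, 11, 13, 17, 19, 23, 29, 31, 37, 41, 43, 47]. For each prime, (1 − 1/p^5)^(-1) = p^5 / (p^5 − 1). The product is (1 − 1/2^5)^(-1), (1 − 1/3^5)^(-1), (1 − 1/5^5)^(-1), (1 − 1/7^5)^(-1), (1 − 1/11^5)^(-1), (1 − 1/13^5)^(-1), (1 − 1/17^5)^(-1), (1 − 1/19^5)^(-1), (1 − 1/23^5)^(-1), (1 − 1/29^5)^(-1), (1 − 1/31^5)^(-1), (1 − 1/37^5)^(-1), (1 − 1/41^5)^(-1), (1 − 1/43^5)^(-1), (1 − 1/47^5)^(-1) = ∏ p^5 / (p^5 − 1) = 505807800965451248053830657783332590848273750176189703324931155978491/487794643941809531294334436783738741459341109492573787399981389578240.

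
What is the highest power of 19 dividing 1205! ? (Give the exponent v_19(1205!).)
v_19(1205!) = 66

Legendre's formula: v_p(n!) = Σ_{k ≥ 1} ⌊n / p^k⌋. For p = 19, n = 1205, the terms are:
  ⌊1205/19^1⌋ = ⌊1205/19⌋ = 63
  ⌊1205/19^2⌋ = ⌊1205/361⌋ = 3
(the next term ⌊1205/19^3⌋ = 0, terminating the sum). Summing: v_19(1205!) = 63 + 3 = 66.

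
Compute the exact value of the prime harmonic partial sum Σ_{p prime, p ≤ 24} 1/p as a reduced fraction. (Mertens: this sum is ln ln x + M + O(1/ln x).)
Σ 1/p = 334406399/223092870

π(24) = 9, so the primes ≤ 24 are [2, 3, 5, 7, 11, 13, 17, 19, 23]. Summing 1/p over these primes: 334406399/223092870 ≈ 1.4990. Mertens estimate ln ln(24) + 0.2615 ≈ 1.4178.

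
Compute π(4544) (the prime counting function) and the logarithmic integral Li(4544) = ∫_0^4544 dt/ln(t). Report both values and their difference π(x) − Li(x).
π(4544) = 615;  Li(4544) ≈ 630.44;  π(x) − Li(x) ≈ -15.44.

Direct count of primes ≤ 4544 gives π(4544) = 615. Numerical evaluation of the logarithmic integral gives Li(4544) ≈ 630.44. The difference π(x) − Li(x) ≈ -15.44 is typically negative for small/moderate x (Li(x) overestimates), though Littlewood's theorem shows this sign changes infinitely often.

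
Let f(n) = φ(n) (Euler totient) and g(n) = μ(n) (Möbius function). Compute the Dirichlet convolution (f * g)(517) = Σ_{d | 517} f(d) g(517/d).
(φ * μ)(517) = 405

Divisors of 517: [1, 11, 47, 517]. For each d | 517:
  d = 1: φ(1) · μ(517/1) = 1 · 1 = 1
  d = 11: φ(11) · μ(517/11) = 10 · -1 = -10
  d = 47: φ(47) · μ(517/47) = 46 · -1 = -46
  d = 517: φ(517) · μ(517/517) = 460 · 1 = 460
Summing: (φ * μ)(517) = 1 + -10 + -46 + 460 = 405.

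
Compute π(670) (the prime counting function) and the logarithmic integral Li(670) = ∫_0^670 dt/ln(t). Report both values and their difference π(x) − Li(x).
π(670) = 121;  Li(670) ≈ 128.49;  π(x) − Li(x) ≈ -7.49.

Direct count of primes ≤ 670 gives π(670) = 121. Numerical evaluation of the logarithmic integral gives Li(670) ≈ 128.49. The difference π(x) − Li(x) ≈ -7.49 is typically negative for small/moderate x (Li(x) overestimates), though Littlewood's theorem shows this sign changes infinitely often.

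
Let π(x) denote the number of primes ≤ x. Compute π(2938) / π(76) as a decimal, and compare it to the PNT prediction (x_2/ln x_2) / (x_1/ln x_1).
π(2938)/π(76) = 423/21 ≈ 20.1429;  PNT prediction ≈ 20.9652.

π(76) = 21 and π(2938) = 423, so π(2938)/π(76) ≈ 20.1429. The PNT-predicted ratio is (2938/ln(2938)) / (76/ln(76)) ≈ 20.9652. The two agree to within a few percent, as expected.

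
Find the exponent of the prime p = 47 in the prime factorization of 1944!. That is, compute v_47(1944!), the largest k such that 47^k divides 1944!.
v_47(1944!) = 41

Legendre's formula: v_p(n!) = Σ_{k ≥ 1} ⌊n / p^k⌋. For p = 47, n = 1944, the terms are:
  ⌊1944/47^1⌋ = ⌊1944/47⌋ = 41
(the next term ⌊1944/47^2⌋ = 0, terminating the sum). Summing: v_47(1944!) = 41 = 41.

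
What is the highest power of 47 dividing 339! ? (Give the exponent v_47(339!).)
v_47(339!) = 7

Legendre's formula: v_p(n!) = Σ_{k ≥ 1} ⌊n / p^k⌋. For p = 47, n = 339, the terms are:
  ⌊339/47^1⌋ = ⌊339/47⌋ = 7
(the next term ⌊339/47^2⌋ = 0, terminating the sum). Summing: v_47(339!) = 7 = 7.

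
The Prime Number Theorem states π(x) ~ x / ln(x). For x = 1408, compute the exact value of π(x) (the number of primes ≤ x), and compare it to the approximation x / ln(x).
π(1408) = 222;  x/ln(x) ≈ 194.21;  relative error ≈ 12.52%.

Directly count primes up to 1408: π(1408) = 222. The PNT approximation gives 1408/ln(1408) ≈ 1408/7.24993 ≈ 194.21. Relative error (π(x) − x/ln(x)) / π(x) ≈ 12.52%; the approximation is known to undercount slightly (Li(x) is a better estimate).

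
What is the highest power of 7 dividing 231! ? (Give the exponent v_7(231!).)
v_7(231!) = 37

Legendre's formula: v_p(n!) = Σ_{k ≥ 1} ⌊n / p^k⌋. For p = 7, n = 231, the terms are:
  ⌊231/7^1⌋ = ⌊231/7⌋ = 33
  ⌊231/7^2⌋ = ⌊231/49⌋ = 4
(the next term ⌊231/7^3⌋ = 0, terminating the sum). Summing: v_7(231!) = 33 + 4 = 37.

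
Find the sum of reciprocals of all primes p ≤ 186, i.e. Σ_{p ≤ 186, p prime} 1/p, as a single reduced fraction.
Σ 1/p = 10408867916382550633331528920459565913027063402071390584941986323453055203/5397346292805549782720214077673687806275517530364350655459511599582614290

π(186) = 42, so the primes ≤ 186 are [2, 3, 5, 7, 11, 13, 17, 19, 23, 29, 31, 37, 41, 43, 47, 53, 59, 61, 67, 71, 73, 79, 83, 89, 97, 101, 103, 107, 109, 113, 127, 131, 137, 139, 149, 151, 157, 163, 167, 173, 179, 181]. Summing 1/p over these primes: 10408867916382550633331528920459565913027063402071390584941986323453055203/5397346292805549782720214077673687806275517530364350655459511599582614290 ≈ 1.9285. Mertens estimate ln ln(186) + 0.2615 ≈ 1.9151.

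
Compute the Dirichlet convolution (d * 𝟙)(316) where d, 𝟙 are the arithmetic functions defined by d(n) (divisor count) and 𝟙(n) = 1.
(d * 𝟙)(316) = 18

Divisors of 316: [1, 2, 4, 79, 158, 316]. For each d | 316:
  d = 1: d(1) · 𝟙(316/1) = 1 · 1 = 1
  d = 2: d(2) · 𝟙(316/2) = 2 · 1 = 2
  d = 4: d(4) · 𝟙(316/4) = 3 · 1 = 3
  d = 79: d(79) · 𝟙(316/79) = 2 · 1 = 2
  d = 158: d(158) · 𝟙(316/158) = 4 · 1 = 4
  d = 316: d(316) · 𝟙(316/316) = 6 · 1 = 6
Summing: (d * 𝟙)(316) = 1 + 2 + 3 + 2 + 4 + 6 = 18.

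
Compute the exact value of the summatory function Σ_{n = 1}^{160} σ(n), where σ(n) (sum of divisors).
Σ_{n ≤ 160} σ(n) = 21154

Compute σ(n) for each 1 ≤ n ≤ 160: σ(1) = 1, σ(2) = 3, σ(3) = 4, σ(4) = 7, σ(5) = 6, σ(6) = 12, σ(7) = 8, σ(8) = 15, σ(9) = 13, σ(10) = 18, σ(11) = 12, σ(12) = 28, σ(13) = 14, σ(14) = 24, σ(15) = 24, σ(16) = 31, σ(17) = 18, σ(18) = 39, σ(19) = 20, σ(20) = 42, σ(21) = 32, σ(22) = 36, σ(23) = 24, σ(24) = 60, σ(25) = 31, σ(26) = 42, σ(27) = 40, σ(28) = 56, σ(29) = 30, σ(30) = 72, σ(31) = 32, σ(32) = 63, σ(33) = 48, σ(34) = 54, σ(35) = 48, σ(36) = 91, σ(37) = 38, σ(38) = 60, σ(39) = 56, σ(40) = 90, σ(41) = 42, σ(42) = 96, σ(43) = 44, σ(44) = 84, σ(45) = 78, σ(46) = 72, σ(47) = 48, σ(48) = 124, σ(49) = 57, σ(50) = 93, σ(51) = 72, σ(52) = 98, σ(53) = 54, σ(54) = 120, σ(55) = 72, σ(56) = 120, σ(57) = 80, σ(58) = 90, σ(59) = 60, σ(60) = 168, σ(61) = 62, σ(62) = 96, σ(63) = 104, σ(64) = 127, σ(65) = 84, σ(66) = 144, σ(67) = 68, σ(68) = 126, σ(69) = 96, σ(70) = 144, σ(71) = 72, σ(72) = 195, σ(73) = 74, σ(74) = 114, σ(75) = 124, σ(76) = 140, σ(77) = 96, σ(78) = 168, σ(79) = 80, σ(80) = 186, σ(81) = 121, σ(82) = 126, σ(83) = 84, σ(84) = 224, σ(85) = 108, σ(86) = 132, σ(87) = 120, σ(88) = 180, σ(89) = 90, σ(90) = 234, σ(91) = 112, σ(92) = 168, σ(93) = 128, σ(94) = 144, σ(95) = 120, σ(96) = 252, σ(97) = 98, σ(98) = 171, σ(99) = 156, σ(100) = 217, σ(101) = 102, σ(102) = 216, σ(103) = 104, σ(104) = 210, σ(105) = 192, σ(106) = 162, σ(107) = 108, σ(108) = 280, σ(109) = 110, σ(110) = 216, σ(111) = 152, σ(112) = 248, σ(113) = 114, σ(114) = 240, σ(115) = 144, σ(116) = 210, σ(117) = 182, σ(118) = 180, σ(119) = 144, σ(120) = 360, σ(121) = 133, σ(122) = 186, σ(123) = 168, σ(124) = 224, σ(125) = 156, σ(126) = 312, σ(127) = 128, σ(128) = 255, σ(129) = 176, σ(130) = 252, σ(131) = 132, σ(132) = 336, σ(133) = 160, σ(134) = 204, σ(135) = 240, σ(136) = 270, σ(137) = 138, σ(138) = 288, σ(139) = 140, σ(140) = 336, σ(141) = 192, σ(142) = 216, σ(143) = 168, σ(144) = 403, σ(145) = 180, σ(146) = 222, σ(147) = 228, σ(148) = 266, σ(149) = 150, σ(150) = 372, σ(151) = 152, σ(152) = 300, σ(153) = 234, σ(154) = 288, σ(155) = 192, σ(156) = 392, σ(157) = 158, σ(158) = 240, σ(159) = 216, σ(160) = 378. Summing all 160 values: 21154. (Average order: Σ_{n ≤ x} σ(n) ~ (π²/12) x². For x = 160, (π²/12)·160² ≈ 21055.16.)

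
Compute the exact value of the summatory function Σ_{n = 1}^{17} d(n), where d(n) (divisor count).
Σ_{n ≤ 17} d(n) = 52

Compute d(n) for each 1 ≤ n ≤ 17: d(1) = 1, d(2) = 2, d(3) = 2, d(4) = 3, d(5) = 2, d(6) = 4, d(7) = 2, d(8) = 4, d(9) = 3, d(10) = 4, d(11) = 2, d(12) = 6, d(13) = 2, d(14) = 4, d(15) = 4, d(16) = 5, d(17) = 2. Summing all 17 values: 52. (Dirichlet's divisor formula: Σ_{n ≤ x} d(n) = x ln(x) + (2γ − 1) x + O(√x). For x = 17, the asymptotic estimate is ≈ 50.79.)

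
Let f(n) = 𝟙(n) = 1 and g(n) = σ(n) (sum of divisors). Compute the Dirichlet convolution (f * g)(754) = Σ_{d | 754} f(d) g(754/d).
(𝟙 * σ)(754) = 1860

Divisors of 754: [1, 2, 13, 26, 29, 58, 377, 754]. For each d | 754:
  d = 1: 𝟙(1) · σ(754/1) = 1 · 1260 = 1260
  d = 2: 𝟙(2) · σ(754/2) = 1 · 420 = 420
  d = 13: 𝟙(13) · σ(754/13) = 1 · 90 = 90
  d = 26: 𝟙(26) · σ(754/26) = 1 · 30 = 30
  d = 29: 𝟙(29) · σ(754/29) = 1 · 42 = 42
  d = 58: 𝟙(58) · σ(754/58) = 1 · 14 = 14
  d = 377: 𝟙(377) · σ(754/377) = 1 · 3 = 3
  d = 754: 𝟙(754) · σ(754/754) = 1 · 1 = 1
Summing: (𝟙 * σ)(754) = 1260 + 420 + 90 + 30 + 42 + 14 + 3 + 1 = 1860.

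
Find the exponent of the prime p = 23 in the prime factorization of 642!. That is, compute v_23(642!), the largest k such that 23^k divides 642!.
v_23(642!) = 28

Legendre's formula: v_p(n!) = Σ_{k ≥ 1} ⌊n / p^k⌋. For p = 23, n = 642, the terms are:
  ⌊642/23^1⌋ = ⌊642/23⌋ = 27
  ⌊642/23^2⌋ = ⌊642/529⌋ = 1
(the next term ⌊642/23^3⌋ = 0, terminating the sum). Summing: v_23(642!) = 27 + 1 = 28.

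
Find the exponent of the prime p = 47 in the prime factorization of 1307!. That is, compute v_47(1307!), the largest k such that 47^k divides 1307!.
v_47(1307!) = 27

Legendre's formula: v_p(n!) = Σ_{k ≥ 1} ⌊n / p^k⌋. For p = 47, n = 1307, the terms are:
  ⌊1307/47^1⌋ = ⌊1307/47⌋ = 27
(the next term ⌊1307/47^2⌋ = 0, terminating the sum). Summing: v_47(1307!) = 27 = 27.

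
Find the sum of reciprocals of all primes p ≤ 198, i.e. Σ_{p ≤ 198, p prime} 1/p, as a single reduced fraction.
Σ 1/p = 76196574135067008118914163673288637004399442476398684669741544152346284384175423/39195588149163123383161804554421175259738677336198748467804183290796540382737190

π(198) = 45, so the primes ≤ 198 are [2, 3, 5, 7, 11, 13, 17, 19, 23, 29, 31, 37, 41, 43, 47, 53, 59, 61, 67, 71, 73, 79, 83, 89, 97, 101, 103, 107, 109, 113, 127, 131, 137, 139, 149, 151, 157, 163, 167, 173, 179, 181, 191, 193, 197]. Summing 1/p over these primes: 76196574135067008118914163673288637004399442476398684669741544152346284384175423/39195588149163123383161804554421175259738677336198748467804183290796540382737190 ≈ 1.9440. Mertens estimate ln ln(198) + 0.2615 ≈ 1.9270.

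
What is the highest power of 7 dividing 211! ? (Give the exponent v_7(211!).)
v_7(211!) = 34

Legendre's formula: v_p(n!) = Σ_{k ≥ 1} ⌊n / p^k⌋. For p = 7, n = 211, the terms are:
  ⌊211/7^1⌋ = ⌊211/7⌋ = 30
  ⌊211/7^2⌋ = ⌊211/49⌋ = 4
(the next term ⌊211/7^3⌋ = 0, terminating the sum). Summing: v_7(211!) = 30 + 4 = 34.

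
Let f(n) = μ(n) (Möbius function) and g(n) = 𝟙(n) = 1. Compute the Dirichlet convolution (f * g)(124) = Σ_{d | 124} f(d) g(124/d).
(μ * 𝟙)(124) = 0

Divisors of 124: [1, 2, 4, 31, 62, 124]. For each d | 124:
  d = 1: μ(1) · 𝟙(124/1) = 1 · 1 = 1
  d = 2: μ(2) · 𝟙(124/2) = -1 · 1 = -1
  d = 4: μ(4) · 𝟙(124/4) = 0 · 1 = 0
  d = 31: μ(31) · 𝟙(124/31) = -1 · 1 = -1
  d = 62: μ(62) · 𝟙(124/62) = 1 · 1 = 1
  d = 124: μ(124) · 𝟙(124/124) = 0 · 1 = 0
Summing: (μ * 𝟙)(124) = 1 + -1 + 0 + -1 + 1 + 0 = 0.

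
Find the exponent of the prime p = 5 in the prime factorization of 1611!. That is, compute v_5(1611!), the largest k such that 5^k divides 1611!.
v_5(1611!) = 400

Legendre's formula: v_p(n!) = Σ_{k ≥ 1} ⌊n / p^k⌋. For p = 5, n = 1611, the terms are:
  ⌊1611/5^1⌋ = ⌊1611/5⌋ = 322
  ⌊1611/5^2⌋ = ⌊1611/25⌋ = 64
  ⌊1611/5^3⌋ = ⌊1611/125⌋ = 12
  ⌊1611/5^4⌋ = ⌊1611/625⌋ = 2
(the next term ⌊1611/5^5⌋ = 0, terminating the sum). Summing: v_5(1611!) = 322 + 64 + 12 + 2 = 400.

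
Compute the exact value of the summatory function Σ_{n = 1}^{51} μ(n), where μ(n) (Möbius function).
Σ_{n ≤ 51} μ(n) = -2

Compute μ(n) for each 1 ≤ n ≤ 51: μ(1) = 1, μ(2) = -1, μ(3) = -1, μ(4) = 0, μ(5) = -1, μ(6) = 1, μ(7) = -1, μ(8) = 0, μ(9) = 0, μ(10) = 1, μ(11) = -1, μ(12) = 0, μ(13) = -1, μ(14) = 1, μ(15) = 1, μ(16) = 0, μ(17) = -1, μ(18) = 0, μ(19) = -1, μ(20) = 0, μ(21) = 1, μ(22) = 1, μ(23) = -1, μ(24) = 0, μ(25) = 0, μ(26) = 1, μ(27) = 0, μ(28) = 0, μ(29) = -1, μ(30) = -1, μ(31) = -1, μ(32) = 0, μ(33) = 1, μ(34) = 1, μ(35) = 1, μ(36) = 0, μ(37) = -1, μ(38) = 1, μ(39) = 1, μ(40) = 0, μ(41) = -1, μ(42) = -1, μ(43) = -1, μ(44) = 0, μ(45) = 0, μ(46) = 1, μ(47) = -1, μ(48) = 0, μ(49) = 0, μ(50) = 0, μ(51) = 1. Summing all 51 values: -2. (Mertens function M(x) = Σ_{n ≤ x} μ(n); on average M(x) should be small (PNT ⟺ M(x) = o(x)).)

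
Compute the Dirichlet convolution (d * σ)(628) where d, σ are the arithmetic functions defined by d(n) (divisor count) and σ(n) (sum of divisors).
(d * σ)(628) = 2560

Divisors of 628: [1, 2, 4, 157, 314, 628]. For each d | 628:
  d = 1: d(1) · σ(628/1) = 1 · 1106 = 1106
  d = 2: d(2) · σ(628/2) = 2 · 474 = 948
  d = 4: d(4) · σ(628/4) = 3 · 158 = 474
  d = 157: d(157) · σ(628/157) = 2 · 7 = 14
  d = 314: d(314) · σ(628/314) = 4 · 3 = 12
  d = 628: d(628) · σ(628/628) = 6 · 1 = 6
Summing: (d * σ)(628) = 1106 + 948 + 474 + 14 + 12 + 6 = 2560.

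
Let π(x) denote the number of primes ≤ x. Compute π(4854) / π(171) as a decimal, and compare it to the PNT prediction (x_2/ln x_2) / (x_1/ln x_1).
π(4854)/π(171) = 650/39 ≈ 16.6667;  PNT prediction ≈ 17.1959.

π(171) = 39 and π(4854) = 650, so π(4854)/π(171) ≈ 16.6667. The PNT-predicted ratio is (4854/ln(4854)) / (171/ln(171)) ≈ 17.1959. The two agree to within a few percent, as expected.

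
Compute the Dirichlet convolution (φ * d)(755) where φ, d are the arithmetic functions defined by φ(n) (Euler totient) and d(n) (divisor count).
(φ * d)(755) = 912

Divisors of 755: [1, 5, 151, 755]. For each d | 755:
  d = 1: φ(1) · d(755/1) = 1 · 4 = 4
  d = 5: φ(5) · d(755/5) = 4 · 2 = 8
  d = 151: φ(151) · d(755/151) = 150 · 2 = 300
  d = 755: φ(755) · d(755/755) = 600 · 1 = 600
Summing: (φ * d)(755) = 4 + 8 + 300 + 600 = 912.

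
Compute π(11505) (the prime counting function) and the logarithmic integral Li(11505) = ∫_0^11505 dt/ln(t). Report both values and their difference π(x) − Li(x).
π(11505) = 1388;  Li(11505) ≈ 1408.28;  π(x) − Li(x) ≈ -20.28.

Direct count of primes ≤ 11505 gives π(11505) = 1388. Numerical evaluation of the logarithmic integral gives Li(11505) ≈ 1408.28. The difference π(x) − Li(x) ≈ -20.28 is typically negative for small/moderate x (Li(x) overestimates), though Littlewood's theorem shows this sign changes infinitely often.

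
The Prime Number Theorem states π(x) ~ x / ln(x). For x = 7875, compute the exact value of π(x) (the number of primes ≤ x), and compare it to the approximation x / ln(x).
π(7875) = 994;  x/ln(x) ≈ 877.78;  relative error ≈ 11.69%.

Directly count primes up to 7875: π(7875) = 994. The PNT approximation gives 7875/ln(7875) ≈ 7875/8.97145 ≈ 877.78. Relative error (π(x) − x/ln(x)) / π(x) ≈ 11.69%; the approximation is known to undercount slightly (Li(x) is a better estimate).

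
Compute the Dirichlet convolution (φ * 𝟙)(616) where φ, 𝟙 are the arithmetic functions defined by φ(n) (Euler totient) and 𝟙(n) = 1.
(φ * 𝟙)(616) = 616

Divisors of 616: [1, 2, 4, 7, 8, 11, 14, 22, 28, 44, 56, 77, 88, 154, 308, 616]. For each d | 616:
  d = 1: φ(1) · 𝟙(616/1) = 1 · 1 = 1
  d = 2: φ(2) · 𝟙(616/2) = 1 · 1 = 1
  d = 4: φ(4) · 𝟙(616/4) = 2 · 1 = 2
  d = 7: φ(7) · 𝟙(616/7) = 6 · 1 = 6
  d = 8: φ(8) · 𝟙(616/8) = 4 · 1 = 4
  d = 11: φ(11) · 𝟙(616/11) = 10 · 1 = 10
  d = 14: φ(14) · 𝟙(616/14) = 6 · 1 = 6
  d = 22: φ(22) · 𝟙(616/22) = 10 · 1 = 10
  d = 28: φ(28) · 𝟙(616/28) = 12 · 1 = 12
  d = 44: φ(44) · 𝟙(616/44) = 20 · 1 = 20
  d = 56: φ(56) · 𝟙(616/56) = 24 · 1 = 24
  d = 77: φ(77) · 𝟙(616/77) = 60 · 1 = 60
  d = 88: φ(88) · 𝟙(616/88) = 40 · 1 = 40
  d = 154: φ(154) · 𝟙(616/154) = 60 · 1 = 60
  d = 308: φ(308) · 𝟙(616/308) = 120 · 1 = 120
  d = 616: φ(616) · 𝟙(616/616) = 240 · 1 = 240
Summing: (φ * 𝟙)(616) = 1 + 1 + 2 + 6 + 4 + 10 + 6 + 10 + 12 + 20 + 24 + 60 + 40 + 60 + 120 + 240 = 616.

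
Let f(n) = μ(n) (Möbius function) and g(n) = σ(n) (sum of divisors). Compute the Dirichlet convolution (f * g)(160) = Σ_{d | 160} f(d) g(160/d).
(μ * σ)(160) = 160

Divisors of 160: [1, 2, 4, 5, 8, 10, 16, 20, 32, 40, 80, 160]. For each d | 160:
  d = 1: μ(1) · σ(160/1) = 1 · 378 = 378
  d = 2: μ(2) · σ(160/2) = -1 · 186 = -186
  d = 4: μ(4) · σ(160/4) = 0 · 90 = 0
  d = 5: μ(5) · σ(160/5) = -1 · 63 = -63
  d = 8: μ(8) · σ(160/8) = 0 · 42 = 0
  d = 10: μ(10) · σ(160/10) = 1 · 31 = 31
  d = 16: μ(16) · σ(160/16) = 0 · 18 = 0
  d = 20: μ(20) · σ(160/20) = 0 · 15 = 0
  d = 32: μ(32) · σ(160/32) = 0 · 6 = 0
  d = 40: μ(40) · σ(160/40) = 0 · 7 = 0
  d = 80: μ(80) · σ(160/80) = 0 · 3 = 0
  d = 160: μ(160) · σ(160/160) = 0 · 1 = 0
Summing: (μ * σ)(160) = 378 + -186 + 0 + -63 + 0 + 31 + 0 + 0 + 0 + 0 + 0 + 0 = 160.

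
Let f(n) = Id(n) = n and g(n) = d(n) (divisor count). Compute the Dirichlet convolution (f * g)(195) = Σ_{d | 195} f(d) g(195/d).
(Id * d)(195) = 525

Divisors of 195: [1, 3, 5, 13, 15, 39, 65, 195]. For each d | 195:
  d = 1: Id(1) · d(195/1) = 1 · 8 = 8
  d = 3: Id(3) · d(195/3) = 3 · 4 = 12
  d = 5: Id(5) · d(195/5) = 5 · 4 = 20
  d = 13: Id(13) · d(195/13) = 13 · 4 = 52
  d = 15: Id(15) · d(195/15) = 15 · 2 = 30
  d = 39: Id(39) · d(195/39) = 39 · 2 = 78
  d = 65: Id(65) · d(195/65) = 65 · 2 = 130
  d = 195: Id(195) · d(195/195) = 195 · 1 = 195
Summing: (Id * d)(195) = 8 + 12 + 20 + 52 + 30 + 78 + 130 + 195 = 525.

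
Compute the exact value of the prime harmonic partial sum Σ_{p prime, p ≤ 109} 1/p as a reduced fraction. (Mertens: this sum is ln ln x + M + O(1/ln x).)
Σ 1/p = 514977313070181206962860776592994315598662571/279734996817854936178276161872067809674997230

π(109) = 29, so the primes ≤ 109 are [2, 3, 5, 7, 11, 13, 17, 19, 23, 29, 31, 37, 41, 43, 47, 53, 59, 61, 67, 71, 73, 79, 83, 89, 97, 101, 103, 107, 109]. Summing 1/p over these primes: 514977313070181206962860776592994315598662571/279734996817854936178276161872067809674997230 ≈ 1.8409. Mertens estimate ln ln(109) + 0.2615 ≈ 1.8072.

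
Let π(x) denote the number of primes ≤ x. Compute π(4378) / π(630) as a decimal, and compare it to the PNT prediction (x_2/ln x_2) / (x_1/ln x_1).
π(4378)/π(630) = 597/114 ≈ 5.2368;  PNT prediction ≈ 5.3424.

π(630) = 114 and π(4378) = 597, so π(4378)/π(630) ≈ 5.2368. The PNT-predicted ratio is (4378/ln(4378)) / (630/ln(630)) ≈ 5.3424. The two agree to within a few percent, as expected.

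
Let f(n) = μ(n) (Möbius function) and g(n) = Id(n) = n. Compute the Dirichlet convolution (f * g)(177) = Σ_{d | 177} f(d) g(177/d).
(μ * Id)(177) = 116

Divisors of 177: [1, 3, 59, 177]. For each d | 177:
  d = 1: μ(1) · Id(177/1) = 1 · 177 = 177
  d = 3: μ(3) · Id(177/3) = -1 · 59 = -59
  d = 59: μ(59) · Id(177/59) = -1 · 3 = -3
  d = 177: μ(177) · Id(177/177) = 1 · 1 = 1
Summing: (μ * Id)(177) = 177 + -59 + -3 + 1 = 116.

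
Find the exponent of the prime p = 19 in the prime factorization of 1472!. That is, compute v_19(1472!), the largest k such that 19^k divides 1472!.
v_19(1472!) = 81

Legendre's formula: v_p(n!) = Σ_{k ≥ 1} ⌊n / p^k⌋. For p = 19, n = 1472, the terms are:
  ⌊1472/19^1⌋ = ⌊1472/19⌋ = 77
  ⌊1472/19^2⌋ = ⌊1472/361⌋ = 4
(the next term ⌊1472/19^3⌋ = 0, terminating the sum). Summing: v_19(1472!) = 77 + 4 = 81.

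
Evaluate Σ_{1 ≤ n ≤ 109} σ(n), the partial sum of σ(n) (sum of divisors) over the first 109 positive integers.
Σ_{n ≤ 109} σ(n) = 9783

Compute σ(n) for each 1 ≤ n ≤ 109: σ(1) = 1, σ(2) = 3, σ(3) = 4, σ(4) = 7, σ(5) = 6, σ(6) = 12, σ(7) = 8, σ(8) = 15, σ(9) = 13, σ(10) = 18, σ(11) = 12, σ(12) = 28, σ(13) = 14, σ(14) = 24, σ(15) = 24, σ(16) = 31, σ(17) = 18, σ(18) = 39, σ(19) = 20, σ(20) = 42, σ(21) = 32, σ(22) = 36, σ(23) = 24, σ(24) = 60, σ(25) = 31, σ(26) = 42, σ(27) = 40, σ(28) = 56, σ(29) = 30, σ(30) = 72, σ(31) = 32, σ(32) = 63, σ(33) = 48, σ(34) = 54, σ(35) = 48, σ(36) = 91, σ(37) = 38, σ(38) = 60, σ(39) = 56, σ(40) = 90, σ(41) = 42, σ(42) = 96, σ(43) = 44, σ(44) = 84, σ(45) = 78, σ(46) = 72, σ(47) = 48, σ(48) = 124, σ(49) = 57, σ(50) = 93, σ(51) = 72, σ(52) = 98, σ(53) = 54, σ(54) = 120, σ(55) = 72, σ(56) = 120, σ(57) = 80, σ(58) = 90, σ(59) = 60, σ(60) = 168, σ(61) = 62, σ(62) = 96, σ(63) = 104, σ(64) = 127, σ(65) = 84, σ(66) = 144, σ(67) = 68, σ(68) = 126, σ(69) = 96, σ(70) = 144, σ(71) = 72, σ(72) = 195, σ(73) = 74, σ(74) = 114, σ(75) = 124, σ(76) = 140, σ(77) = 96, σ(78) = 168, σ(79) = 80, σ(80) = 186, σ(81) = 121, σ(82) = 126, σ(83) = 84, σ(84) = 224, σ(85) = 108, σ(86) = 132, σ(87) = 120, σ(88) = 180, σ(89) = 90, σ(90) = 234, σ(91) = 112, σ(92) = 168, σ(93) = 128, σ(94) = 144, σ(95) = 120, σ(96) = 252, σ(97) = 98, σ(98) = 171, σ(99) = 156, σ(100) = 217, σ(101) = 102, σ(102) = 216, σ(103) = 104, σ(104) = 210, σ(105) = 192, σ(106) = 162, σ(107) = 108, σ(108) = 280, σ(109) = 110. Summing all 109 values: 9783. (Average order: Σ_{n ≤ x} σ(n) ~ (π²/12) x². For x = 109, (π²/12)·109² ≈ 9771.73.)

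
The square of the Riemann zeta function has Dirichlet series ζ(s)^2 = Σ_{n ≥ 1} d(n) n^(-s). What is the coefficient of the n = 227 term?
d(227) = 2

ζ(s)^2 = (Σ 1/m^s)(Σ 1/k^s). The coefficient of 1/n^s in the product is the number of ordered pairs (m, k) with mk = n, which equals d(n). For n = 227, divisors are [1, 227], so d(227) = 2.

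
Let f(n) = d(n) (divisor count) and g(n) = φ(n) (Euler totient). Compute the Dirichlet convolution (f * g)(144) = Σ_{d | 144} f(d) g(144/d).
(d * φ)(144) = 403

Divisors of 144: [1, 2, 3, 4, 6, 8, 9, 12, 16, 18, 24, 36, 48, 72, 144]. For each d | 144:
  d = 1: d(1) · φ(144/1) = 1 · 48 = 48
  d = 2: d(2) · φ(144/2) = 2 · 24 = 48
  d = 3: d(3) · φ(144/3) = 2 · 16 = 32
  d = 4: d(4) · φ(144/4) = 3 · 12 = 36
  d = 6: d(6) · φ(144/6) = 4 · 8 = 32
  d = 8: d(8) · φ(144/8) = 4 · 6 = 24
  d = 9: d(9) · φ(144/9) = 3 · 8 = 24
  d = 12: d(12) · φ(144/12) = 6 · 4 = 24
  d = 16: d(16) · φ(144/16) = 5 · 6 = 30
  d = 18: d(18) · φ(144/18) = 6 · 4 = 24
  d = 24: d(24) · φ(144/24) = 8 · 2 = 16
  d = 36: d(36) · φ(144/36) = 9 · 2 = 18
  d = 48: d(48) · φ(144/48) = 10 · 2 = 20
  d = 72: d(72) · φ(144/72) = 12 · 1 = 12
  d = 144: d(144) · φ(144/144) = 15 · 1 = 15
Summing: (d * φ)(144) = 48 + 48 + 32 + 36 + 32 + 24 + 24 + 24 + 30 + 24 + 16 + 18 + 20 + 12 + 15 = 403.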